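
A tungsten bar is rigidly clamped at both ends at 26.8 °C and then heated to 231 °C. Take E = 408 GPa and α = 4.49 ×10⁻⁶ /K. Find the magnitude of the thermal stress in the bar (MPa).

ΔT = 204.2 K. Constrained thermal stress σ = E·α·ΔT = 408.0×10³ MPa × 4.49×10⁻⁶ × 204.2 = 374 MPa (compressive).

374 MPa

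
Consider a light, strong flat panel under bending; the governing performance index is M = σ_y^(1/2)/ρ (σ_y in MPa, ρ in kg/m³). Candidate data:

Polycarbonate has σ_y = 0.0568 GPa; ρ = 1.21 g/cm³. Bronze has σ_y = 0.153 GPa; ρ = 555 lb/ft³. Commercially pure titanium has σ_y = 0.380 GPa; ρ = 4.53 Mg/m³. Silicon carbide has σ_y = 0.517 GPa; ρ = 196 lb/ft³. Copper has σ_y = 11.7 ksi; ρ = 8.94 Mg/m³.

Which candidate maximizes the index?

Normalizing units and computing the index:
  polycarbonate: σ_y = 56.80 MPa, ρ = 1210 kg/m³
  bronze: σ_y = 153.0 MPa, ρ = 8890 kg/m³
  commercially pure titanium: σ_y = 380.0 MPa, ρ = 4530 kg/m³
  silicon carbide: σ_y = 517.0 MPa, ρ = 3140 kg/m³
  copper: σ_y = 80.67 MPa, ρ = 8940 kg/m³
  silicon carbide: M = 7.24×10⁻³
  polycarbonate: M = 6.23×10⁻³
  commercially pure titanium: M = 4.30×10⁻³
  bronze: M = 1.39×10⁻³
  copper: M = 1.00×10⁻³
Silicon carbide has the largest M.

silicon carbide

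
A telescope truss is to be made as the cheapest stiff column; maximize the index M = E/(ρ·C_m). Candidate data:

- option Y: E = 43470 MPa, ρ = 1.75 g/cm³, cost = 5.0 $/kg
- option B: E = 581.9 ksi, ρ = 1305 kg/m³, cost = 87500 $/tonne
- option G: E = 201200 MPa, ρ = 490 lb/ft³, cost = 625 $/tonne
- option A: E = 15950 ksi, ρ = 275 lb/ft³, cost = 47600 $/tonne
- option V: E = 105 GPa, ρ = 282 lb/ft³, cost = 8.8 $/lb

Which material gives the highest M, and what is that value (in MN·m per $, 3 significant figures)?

option G, M = 41.0 MN·m per $

After converting to SI:
  option Y: E = 43.47 GPa, ρ = 1750 kg/m³, cost = 5.000 $/kg
  option B: E = 4.012 GPa, ρ = 1305 kg/m³, cost = 87.50 $/kg
  option G: E = 201.2 GPa, ρ = 7849 kg/m³, cost = 0.6250 $/kg
  option A: E = 110.0 GPa, ρ = 4405 kg/m³, cost = 47.60 $/kg
  option V: E = 105.0 GPa, ρ = 4517 kg/m³, cost = 19.40 $/kg
  option G: M = 41.0 MN·m per $
  option Y: M = 4.97 MN·m per $
  option V: M = 1.20 MN·m per $
  option A: M = 0.524 MN·m per $
  option B: M = 0.0351 MN·m per $
The maximum is for option G.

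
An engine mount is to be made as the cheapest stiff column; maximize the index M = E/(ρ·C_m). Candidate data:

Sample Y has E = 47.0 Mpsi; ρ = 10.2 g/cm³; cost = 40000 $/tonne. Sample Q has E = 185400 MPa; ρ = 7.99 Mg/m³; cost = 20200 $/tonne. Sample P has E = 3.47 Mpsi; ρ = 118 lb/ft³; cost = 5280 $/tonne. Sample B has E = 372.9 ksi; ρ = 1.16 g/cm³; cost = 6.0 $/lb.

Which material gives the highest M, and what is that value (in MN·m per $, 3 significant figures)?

After converting to SI:
  sample Y: E = 324.1 GPa, ρ = 10200 kg/m³, cost = 40.00 $/kg
  sample Q: E = 185.4 GPa, ρ = 7990 kg/m³, cost = 20.20 $/kg
  sample P: E = 23.92 GPa, ρ = 1890 kg/m³, cost = 5.280 $/kg
  sample B: E = 2.571 GPa, ρ = 1160 kg/m³, cost = 13.23 $/kg
  sample P: M = 2.40 MN·m per $
  sample Q: M = 1.15 MN·m per $
  sample Y: M = 0.794 MN·m per $
  sample B: M = 0.168 MN·m per $
Highest index: sample P.

sample P, M = 2.40 MN·m per $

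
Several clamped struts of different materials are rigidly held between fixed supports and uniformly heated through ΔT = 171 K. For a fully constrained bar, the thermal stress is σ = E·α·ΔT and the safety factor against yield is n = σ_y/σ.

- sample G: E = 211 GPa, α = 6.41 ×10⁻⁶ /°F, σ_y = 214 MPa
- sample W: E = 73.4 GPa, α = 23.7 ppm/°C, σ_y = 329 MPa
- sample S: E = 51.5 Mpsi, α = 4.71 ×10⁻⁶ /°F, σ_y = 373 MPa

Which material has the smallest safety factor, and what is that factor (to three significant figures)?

sample G, n = 0.514

With everything in SI (GPa, ×10⁻⁶/K, MPa):
  sample G: E = 211.0, α = 11.5, σ_y = 214.0 → σ = 416 MPa, n = 0.514
  sample W: E = 73.40, α = 23.7, σ_y = 329.0 → σ = 297 MPa, n = 1.11
  sample S: E = 355.1, α = 8.48, σ_y = 373.0 → σ = 515 MPa, n = 0.725
The minimum is sample G at n = 0.514.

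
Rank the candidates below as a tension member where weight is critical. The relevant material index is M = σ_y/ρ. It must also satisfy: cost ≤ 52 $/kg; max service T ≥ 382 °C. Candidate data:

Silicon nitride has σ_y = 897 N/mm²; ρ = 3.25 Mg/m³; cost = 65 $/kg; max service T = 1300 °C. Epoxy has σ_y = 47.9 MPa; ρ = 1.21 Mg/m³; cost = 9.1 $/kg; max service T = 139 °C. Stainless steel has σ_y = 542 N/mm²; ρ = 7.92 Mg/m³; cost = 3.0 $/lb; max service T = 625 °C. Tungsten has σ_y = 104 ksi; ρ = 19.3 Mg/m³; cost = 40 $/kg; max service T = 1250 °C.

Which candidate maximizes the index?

Screen on constraints: cost ≤ 52 $/kg; max service T ≥ 382 °C. Survivors: stainless steel, tungsten.
Convert each candidate to consistent units, then evaluate M:
  stainless steel: σ_y = 542.0 MPa, ρ = 7920 kg/m³
  tungsten: σ_y = 717.1 MPa, ρ = 19300 kg/m³
  stainless steel: M = 68.4 kN·m/kg
  tungsten: M = 37.2 kN·m/kg
Stainless steel has the largest M.

stainless steel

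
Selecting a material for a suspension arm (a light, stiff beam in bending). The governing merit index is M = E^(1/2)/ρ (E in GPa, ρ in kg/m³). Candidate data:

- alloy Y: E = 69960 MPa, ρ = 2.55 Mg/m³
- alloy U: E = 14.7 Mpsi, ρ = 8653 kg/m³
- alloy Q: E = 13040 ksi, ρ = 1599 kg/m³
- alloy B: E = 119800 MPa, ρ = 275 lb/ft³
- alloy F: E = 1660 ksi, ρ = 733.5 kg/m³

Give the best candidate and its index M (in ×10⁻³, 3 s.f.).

alloy Q, M = 5.93×10⁻³

Convert each candidate to consistent units, then evaluate M:
  alloy Y: E = 69.96 GPa, ρ = 2550 kg/m³
  alloy U: E = 101.4 GPa, ρ = 8653 kg/m³
  alloy Q: E = 89.91 GPa, ρ = 1599 kg/m³
  alloy B: E = 119.8 GPa, ρ = 4405 kg/m³
  alloy F: E = 11.45 GPa, ρ = 733.5 kg/m³
  alloy Q: M = 5.93×10⁻³
  alloy F: M = 4.61×10⁻³
  alloy Y: M = 3.28×10⁻³
  alloy B: M = 2.48×10⁻³
  alloy U: M = 1.16×10⁻³
Alloy Q has the largest M.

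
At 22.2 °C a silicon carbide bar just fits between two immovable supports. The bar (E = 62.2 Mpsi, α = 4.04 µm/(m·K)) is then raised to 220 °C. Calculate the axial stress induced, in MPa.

343 MPa

E = 62.2 Mpsi = 428.9 GPa.
ΔT = 197.8 K. Constrained thermal stress σ = E·α·ΔT = 428.9×10³ MPa × 4.04×10⁻⁶ × 197.8 = 343 MPa (compressive).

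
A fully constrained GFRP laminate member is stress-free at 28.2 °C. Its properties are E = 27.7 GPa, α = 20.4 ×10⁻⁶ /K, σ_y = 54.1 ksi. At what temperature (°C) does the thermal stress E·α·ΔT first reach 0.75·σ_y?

σ_y = 54.1 ksi = 373.0 MPa.
E·α·ΔT = 279.8 MPa ⇒ ΔT = 279.8 / (27.70×10³ × 20.4×10⁻⁶) = 495.1 K.
T = 28.2 + 495.1 = 523.3 °C.

523 °C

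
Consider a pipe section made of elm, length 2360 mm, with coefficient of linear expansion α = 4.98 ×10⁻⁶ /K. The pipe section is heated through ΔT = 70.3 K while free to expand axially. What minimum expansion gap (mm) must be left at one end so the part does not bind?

0.826 mm

ΔL = α·L₀·ΔT = 4.98×10⁻⁶ × 2360 mm × 70.30 K = 0.826 mm.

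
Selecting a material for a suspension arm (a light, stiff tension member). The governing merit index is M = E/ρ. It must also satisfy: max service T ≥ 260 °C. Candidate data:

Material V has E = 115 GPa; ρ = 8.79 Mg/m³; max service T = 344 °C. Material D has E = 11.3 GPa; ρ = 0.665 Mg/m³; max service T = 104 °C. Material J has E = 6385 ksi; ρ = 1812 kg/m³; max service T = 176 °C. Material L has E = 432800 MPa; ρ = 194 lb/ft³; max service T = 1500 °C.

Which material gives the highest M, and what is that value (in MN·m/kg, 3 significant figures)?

material L, M = 139 MN·m/kg

Screen on constraints: max service T ≥ 260 °C. Survivors: material V, material L.
Convert each candidate to consistent units, then evaluate M:
  material V: E = 115.0 GPa, ρ = 8790 kg/m³
  material L: E = 432.8 GPa, ρ = 3108 kg/m³
  material L: M = 139 MN·m/kg
  material V: M = 13.1 MN·m/kg
Material L has the largest M.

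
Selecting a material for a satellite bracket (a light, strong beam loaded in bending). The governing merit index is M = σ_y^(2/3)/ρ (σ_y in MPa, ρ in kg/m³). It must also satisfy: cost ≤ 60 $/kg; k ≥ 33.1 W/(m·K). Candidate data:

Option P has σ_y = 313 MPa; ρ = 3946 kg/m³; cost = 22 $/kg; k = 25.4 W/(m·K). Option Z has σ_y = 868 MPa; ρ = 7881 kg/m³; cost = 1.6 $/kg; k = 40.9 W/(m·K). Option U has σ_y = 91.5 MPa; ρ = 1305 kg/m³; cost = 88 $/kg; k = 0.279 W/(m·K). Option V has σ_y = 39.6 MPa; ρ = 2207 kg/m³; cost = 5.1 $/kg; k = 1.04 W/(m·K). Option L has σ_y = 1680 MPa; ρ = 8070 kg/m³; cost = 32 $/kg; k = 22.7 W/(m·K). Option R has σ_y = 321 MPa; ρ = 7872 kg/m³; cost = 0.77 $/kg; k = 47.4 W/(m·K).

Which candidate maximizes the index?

option Z

Screen on constraints: cost ≤ 60 $/kg; k ≥ 33.1 W/(m·K). Survivors: option Z, option R.
Computing M directly (units already consistent):
  option Z: M = 11.5×10⁻³
  option R: M = 5.96×10⁻³
Option Z ranks first.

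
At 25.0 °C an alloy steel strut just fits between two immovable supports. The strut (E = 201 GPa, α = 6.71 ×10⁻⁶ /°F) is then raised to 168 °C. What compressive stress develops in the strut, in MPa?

347 MPa

α = 6.71×10⁻⁶/°F × 9/5 = 12.1×10⁻⁶/K.
ΔT = 143.0 K. Constrained thermal stress σ = E·α·ΔT = 201.0×10³ MPa × 12.1×10⁻⁶ × 143.0 = 347 MPa (compressive).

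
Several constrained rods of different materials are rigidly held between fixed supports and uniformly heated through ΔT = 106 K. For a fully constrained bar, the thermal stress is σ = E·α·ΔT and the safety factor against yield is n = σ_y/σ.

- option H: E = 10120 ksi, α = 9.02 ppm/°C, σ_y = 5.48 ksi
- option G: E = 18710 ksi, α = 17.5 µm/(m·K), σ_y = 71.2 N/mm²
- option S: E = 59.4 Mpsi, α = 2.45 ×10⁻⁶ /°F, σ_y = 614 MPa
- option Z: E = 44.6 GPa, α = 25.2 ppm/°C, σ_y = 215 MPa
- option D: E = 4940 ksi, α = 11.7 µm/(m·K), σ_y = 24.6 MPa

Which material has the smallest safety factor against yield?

option G

With everything in SI (GPa, ×10⁻⁶/K, MPa):
  option H: E = 69.77, α = 9.02, σ_y = 37.78 → σ = 66.7 MPa, n = 0.566
  option G: E = 129.0, α = 17.5, σ_y = 71.20 → σ = 239 MPa, n = 0.298
  option S: E = 409.5, α = 4.41, σ_y = 614.0 → σ = 191 MPa, n = 3.21
  option Z: E = 44.60, α = 25.2, σ_y = 215.0 → σ = 119 MPa, n = 1.80
  option D: E = 34.06, α = 11.7, σ_y = 24.60 → σ = 42.2 MPa, n = 0.582
Option G has the lowest safety factor, n = 0.298.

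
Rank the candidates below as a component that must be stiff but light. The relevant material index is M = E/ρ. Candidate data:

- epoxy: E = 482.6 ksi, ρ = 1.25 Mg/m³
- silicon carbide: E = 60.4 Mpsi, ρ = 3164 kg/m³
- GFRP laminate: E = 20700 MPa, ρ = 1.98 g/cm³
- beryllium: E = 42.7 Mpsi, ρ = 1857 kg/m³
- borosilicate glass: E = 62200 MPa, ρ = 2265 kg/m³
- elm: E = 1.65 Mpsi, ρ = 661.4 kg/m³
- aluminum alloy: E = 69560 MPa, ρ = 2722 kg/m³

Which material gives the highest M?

beryllium

In SI units:
  epoxy: E = 3.327 GPa, ρ = 1250 kg/m³
  silicon carbide: E = 416.4 GPa, ρ = 3164 kg/m³
  GFRP laminate: E = 20.70 GPa, ρ = 1980 kg/m³
  beryllium: E = 294.4 GPa, ρ = 1857 kg/m³
  borosilicate glass: E = 62.20 GPa, ρ = 2265 kg/m³
  elm: E = 11.38 GPa, ρ = 661.4 kg/m³
  aluminum alloy: E = 69.56 GPa, ρ = 2722 kg/m³
  beryllium: M = 159 MN·m/kg
  silicon carbide: M = 132 MN·m/kg
  borosilicate glass: M = 27.5 MN·m/kg
  aluminum alloy: M = 25.6 MN·m/kg
  elm: M = 17.2 MN·m/kg
  GFRP laminate: M = 10.5 MN·m/kg
  epoxy: M = 2.66 MN·m/kg
Beryllium has the largest M.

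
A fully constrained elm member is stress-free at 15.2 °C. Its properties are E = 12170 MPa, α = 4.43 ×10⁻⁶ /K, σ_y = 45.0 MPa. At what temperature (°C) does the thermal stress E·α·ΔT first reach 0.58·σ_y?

E = 12170 MPa = 12.17 GPa.
E·α·ΔT = 26.10 MPa ⇒ ΔT = 26.10 / (12.17×10³ × 4.43×10⁻⁶) = 484.1 K.
T = 15.2 + 484.1 = 499.3 °C.

499 °C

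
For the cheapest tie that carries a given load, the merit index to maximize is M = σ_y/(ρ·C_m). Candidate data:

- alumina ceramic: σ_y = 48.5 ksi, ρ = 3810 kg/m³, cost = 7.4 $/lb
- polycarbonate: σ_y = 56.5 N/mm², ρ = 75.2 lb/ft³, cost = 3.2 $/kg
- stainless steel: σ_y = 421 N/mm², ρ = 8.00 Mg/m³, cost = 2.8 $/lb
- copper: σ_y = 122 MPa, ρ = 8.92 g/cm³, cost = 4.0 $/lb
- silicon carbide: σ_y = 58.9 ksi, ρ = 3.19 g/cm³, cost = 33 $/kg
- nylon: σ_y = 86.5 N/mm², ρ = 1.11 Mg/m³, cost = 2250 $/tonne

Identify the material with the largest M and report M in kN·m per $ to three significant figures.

nylon, M = 34.6 kN·m per $

Normalizing units and computing the index:
  alumina ceramic: σ_y = 334.4 MPa, ρ = 3810 kg/m³, cost = 16.31 $/kg
  polycarbonate: σ_y = 56.50 MPa, ρ = 1205 kg/m³, cost = 3.200 $/kg
  stainless steel: σ_y = 421.0 MPa, ρ = 8000 kg/m³, cost = 6.173 $/kg
  copper: σ_y = 122.0 MPa, ρ = 8920 kg/m³, cost = 8.818 $/kg
  silicon carbide: σ_y = 406.1 MPa, ρ = 3190 kg/m³, cost = 33.00 $/kg
  nylon: σ_y = 86.50 MPa, ρ = 1110 kg/m³, cost = 2.250 $/kg
  nylon: M = 34.6 kN·m per $
  polycarbonate: M = 14.7 kN·m per $
  stainless steel: M = 8.53 kN·m per $
  alumina ceramic: M = 5.38 kN·m per $
  silicon carbide: M = 3.86 kN·m per $
  copper: M = 1.55 kN·m per $
Nylon has the largest M.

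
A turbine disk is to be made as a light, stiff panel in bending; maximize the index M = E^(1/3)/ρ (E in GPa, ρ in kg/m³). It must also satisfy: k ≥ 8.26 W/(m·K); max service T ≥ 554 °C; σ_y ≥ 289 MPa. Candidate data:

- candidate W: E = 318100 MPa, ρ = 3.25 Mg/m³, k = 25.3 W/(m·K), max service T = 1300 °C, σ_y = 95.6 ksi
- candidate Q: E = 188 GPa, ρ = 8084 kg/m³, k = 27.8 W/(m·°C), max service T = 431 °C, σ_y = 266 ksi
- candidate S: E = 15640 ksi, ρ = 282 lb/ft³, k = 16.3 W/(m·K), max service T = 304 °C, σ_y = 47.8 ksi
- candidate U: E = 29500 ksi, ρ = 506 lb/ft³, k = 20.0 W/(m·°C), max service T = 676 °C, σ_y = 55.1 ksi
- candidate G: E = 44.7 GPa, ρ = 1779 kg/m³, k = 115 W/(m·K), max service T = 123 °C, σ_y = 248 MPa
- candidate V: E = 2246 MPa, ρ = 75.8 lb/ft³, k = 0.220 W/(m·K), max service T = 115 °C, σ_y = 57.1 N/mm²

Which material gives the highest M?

Screen on constraints: k ≥ 8.26 W/(m·K); max service T ≥ 554 °C; σ_y ≥ 289 MPa. Survivors: candidate W, candidate U.
Normalizing units and computing the index:
  candidate W: E = 318.1 GPa, ρ = 3250 kg/m³
  candidate U: E = 203.4 GPa, ρ = 8105 kg/m³
  candidate W: M = 2.10×10⁻³
  candidate U: M = 0.726×10⁻³
The maximum is for candidate W.

candidate W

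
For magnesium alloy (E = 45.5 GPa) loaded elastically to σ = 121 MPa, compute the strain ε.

2.66×10⁻³

ε = σ/E = 121 / 45500 = 2.66×10⁻³.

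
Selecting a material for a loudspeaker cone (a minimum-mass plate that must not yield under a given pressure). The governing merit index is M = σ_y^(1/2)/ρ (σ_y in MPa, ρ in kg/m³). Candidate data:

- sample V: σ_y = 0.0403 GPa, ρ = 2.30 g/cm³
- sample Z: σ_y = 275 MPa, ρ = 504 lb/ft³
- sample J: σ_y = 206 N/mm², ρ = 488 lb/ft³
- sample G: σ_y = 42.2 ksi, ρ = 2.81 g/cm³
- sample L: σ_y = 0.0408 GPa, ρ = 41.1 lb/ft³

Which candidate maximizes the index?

sample L

Putting every candidate on a common basis:
  sample V: σ_y = 40.30 MPa, ρ = 2300 kg/m³
  sample Z: σ_y = 275.0 MPa, ρ = 8073 kg/m³
  sample J: σ_y = 206.0 MPa, ρ = 7817 kg/m³
  sample G: σ_y = 291.0 MPa, ρ = 2810 kg/m³
  sample L: σ_y = 40.80 MPa, ρ = 658.4 kg/m³
  sample L: M = 9.70×10⁻³
  sample G: M = 6.07×10⁻³
  sample V: M = 2.76×10⁻³
  sample Z: M = 2.05×10⁻³
  sample J: M = 1.84×10⁻³
Sample L ranks first.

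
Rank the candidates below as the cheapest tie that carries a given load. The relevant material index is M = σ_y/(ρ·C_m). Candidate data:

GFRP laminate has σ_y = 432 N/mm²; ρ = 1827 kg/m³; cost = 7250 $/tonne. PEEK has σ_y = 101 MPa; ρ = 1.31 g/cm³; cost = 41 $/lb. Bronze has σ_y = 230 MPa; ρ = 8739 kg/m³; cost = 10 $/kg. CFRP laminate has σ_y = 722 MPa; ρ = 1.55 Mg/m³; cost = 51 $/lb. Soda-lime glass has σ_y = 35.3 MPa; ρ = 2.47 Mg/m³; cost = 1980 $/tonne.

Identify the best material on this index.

GFRP laminate

After converting to SI:
  GFRP laminate: σ_y = 432.0 MPa, ρ = 1827 kg/m³, cost = 7.250 $/kg
  PEEK: σ_y = 101.0 MPa, ρ = 1310 kg/m³, cost = 90.39 $/kg
  bronze: σ_y = 230.0 MPa, ρ = 8739 kg/m³, cost = 10.00 $/kg
  CFRP laminate: σ_y = 722.0 MPa, ρ = 1550 kg/m³, cost = 112.4 $/kg
  soda-lime glass: σ_y = 35.30 MPa, ρ = 2470 kg/m³, cost = 1.980 $/kg
  GFRP laminate: M = 32.6 kN·m per $
  soda-lime glass: M = 7.22 kN·m per $
  CFRP laminate: M = 4.14 kN·m per $
  bronze: M = 2.63 kN·m per $
  PEEK: M = 0.853 kN·m per $
GFRP laminate ranks first.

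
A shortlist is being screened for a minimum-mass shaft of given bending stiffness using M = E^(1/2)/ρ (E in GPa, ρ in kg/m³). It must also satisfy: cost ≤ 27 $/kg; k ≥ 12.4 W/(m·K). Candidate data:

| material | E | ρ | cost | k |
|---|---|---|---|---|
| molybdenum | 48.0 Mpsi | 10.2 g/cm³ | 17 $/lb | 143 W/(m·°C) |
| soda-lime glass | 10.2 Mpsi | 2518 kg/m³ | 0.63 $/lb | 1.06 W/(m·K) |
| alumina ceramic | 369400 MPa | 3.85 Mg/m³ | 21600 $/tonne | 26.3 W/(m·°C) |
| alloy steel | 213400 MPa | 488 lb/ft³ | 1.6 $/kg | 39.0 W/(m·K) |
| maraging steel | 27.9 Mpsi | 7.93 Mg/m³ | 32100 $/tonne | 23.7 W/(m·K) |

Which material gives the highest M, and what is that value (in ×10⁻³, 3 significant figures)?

alumina ceramic, M = 4.99×10⁻³

Screen on constraints: cost ≤ 27 $/kg; k ≥ 12.4 W/(m·K). Survivors: alumina ceramic, alloy steel.
In SI units:
  alumina ceramic: E = 369.4 GPa, ρ = 3850 kg/m³
  alloy steel: E = 213.4 GPa, ρ = 7817 kg/m³
  alumina ceramic: M = 4.99×10⁻³
  alloy steel: M = 1.87×10⁻³
Alumina ceramic ranks first.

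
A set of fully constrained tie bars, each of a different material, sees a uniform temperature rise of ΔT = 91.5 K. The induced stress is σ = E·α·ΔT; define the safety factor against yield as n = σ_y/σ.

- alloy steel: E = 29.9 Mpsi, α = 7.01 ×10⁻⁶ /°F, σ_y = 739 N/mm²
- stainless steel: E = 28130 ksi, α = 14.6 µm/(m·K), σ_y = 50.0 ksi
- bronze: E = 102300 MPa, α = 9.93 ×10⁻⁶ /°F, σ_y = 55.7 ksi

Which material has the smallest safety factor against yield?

In consistent units (E in GPa, α in ×10⁻⁶/K, σ_y in MPa):
  alloy steel: E = 206.2, α = 12.6, σ_y = 739.0 → σ = 238 MPa, n = 3.10
  stainless steel: E = 193.9, α = 14.6, σ_y = 344.7 → σ = 259 MPa, n = 1.33
  bronze: E = 102.3, α = 17.9, σ_y = 384.0 → σ = 167 MPa, n = 2.30
The minimum is stainless steel at n = 1.33.

stainless steel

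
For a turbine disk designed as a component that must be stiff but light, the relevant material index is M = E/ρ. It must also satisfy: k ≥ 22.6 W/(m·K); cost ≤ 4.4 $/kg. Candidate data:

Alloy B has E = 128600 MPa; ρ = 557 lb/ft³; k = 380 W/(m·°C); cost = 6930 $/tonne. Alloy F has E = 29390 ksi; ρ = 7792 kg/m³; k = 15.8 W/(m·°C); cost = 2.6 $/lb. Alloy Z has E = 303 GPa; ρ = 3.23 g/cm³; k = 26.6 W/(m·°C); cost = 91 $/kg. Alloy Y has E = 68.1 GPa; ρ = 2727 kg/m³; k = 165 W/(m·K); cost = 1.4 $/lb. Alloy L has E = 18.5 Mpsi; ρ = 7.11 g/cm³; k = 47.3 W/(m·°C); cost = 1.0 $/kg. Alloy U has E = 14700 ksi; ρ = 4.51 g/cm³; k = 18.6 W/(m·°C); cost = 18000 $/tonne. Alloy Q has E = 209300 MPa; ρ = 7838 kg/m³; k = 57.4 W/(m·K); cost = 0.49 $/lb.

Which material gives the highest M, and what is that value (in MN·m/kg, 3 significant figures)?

alloy Q, M = 26.7 MN·m/kg

Screen on constraints: k ≥ 22.6 W/(m·K); cost ≤ 4.4 $/kg. Survivors: alloy Y, alloy L, alloy Q.
Putting every candidate on a common basis:
  alloy Y: E = 68.10 GPa, ρ = 2727 kg/m³
  alloy L: E = 127.6 GPa, ρ = 7110 kg/m³
  alloy Q: E = 209.3 GPa, ρ = 7838 kg/m³
  alloy Q: M = 26.7 MN·m/kg
  alloy Y: M = 25.0 MN·m/kg
  alloy L: M = 17.9 MN·m/kg
Alloy Q ranks first.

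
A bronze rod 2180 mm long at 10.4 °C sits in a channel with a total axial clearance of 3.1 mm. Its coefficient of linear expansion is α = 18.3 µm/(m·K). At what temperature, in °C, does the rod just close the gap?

α·L₀·ΔT = 3.1 mm ⇒ ΔT = 3.1 / (18.3×10⁻⁶ × 2180.0) = 77.71 K.
T = 10.4 + 77.71 = 88.11 °C.

88.1 °C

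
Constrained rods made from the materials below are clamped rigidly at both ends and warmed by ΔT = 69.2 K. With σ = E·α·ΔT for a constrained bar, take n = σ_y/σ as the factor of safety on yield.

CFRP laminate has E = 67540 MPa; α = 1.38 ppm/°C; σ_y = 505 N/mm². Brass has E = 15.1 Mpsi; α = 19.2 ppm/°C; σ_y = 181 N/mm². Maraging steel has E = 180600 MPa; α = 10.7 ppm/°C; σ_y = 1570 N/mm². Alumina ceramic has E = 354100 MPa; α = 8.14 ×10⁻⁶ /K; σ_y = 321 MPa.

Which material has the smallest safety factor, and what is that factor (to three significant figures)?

Per material, after unit conversion:
  CFRP laminate: E = 67.54, α = 1.38, σ_y = 505.0 → σ = 6.45 MPa, n = 78.3
  brass: E = 104.1, α = 19.2, σ_y = 181.0 → σ = 138 MPa, n = 1.31
  maraging steel: E = 180.6, α = 10.7, σ_y = 1570 → σ = 134 MPa, n = 11.7
  alumina ceramic: E = 354.1, α = 8.14, σ_y = 321.0 → σ = 199 MPa, n = 1.61
Brass has the lowest safety factor, n = 1.31.

brass, n = 1.31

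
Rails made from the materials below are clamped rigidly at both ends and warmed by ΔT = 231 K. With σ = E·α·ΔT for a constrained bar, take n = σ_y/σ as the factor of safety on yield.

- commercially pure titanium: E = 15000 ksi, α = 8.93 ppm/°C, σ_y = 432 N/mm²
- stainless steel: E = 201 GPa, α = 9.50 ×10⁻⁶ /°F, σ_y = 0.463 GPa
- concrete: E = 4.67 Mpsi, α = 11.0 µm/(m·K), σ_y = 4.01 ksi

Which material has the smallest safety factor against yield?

concrete

Per material, after unit conversion:
  commercially pure titanium: E = 103.4, α = 8.93, σ_y = 432.0 → σ = 213 MPa, n = 2.02
  stainless steel: E = 201.0, α = 17.1, σ_y = 463.0 → σ = 794 MPa, n = 0.583
  concrete: E = 32.20, α = 11.0, σ_y = 27.65 → σ = 81.8 MPa, n = 0.338
Smallest n: concrete with n = 0.338.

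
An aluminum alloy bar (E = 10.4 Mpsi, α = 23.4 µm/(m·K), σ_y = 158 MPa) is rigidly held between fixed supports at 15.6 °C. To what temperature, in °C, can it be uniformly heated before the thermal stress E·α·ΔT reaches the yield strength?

110 °C

E = 10.4 Mpsi = 71.71 GPa.
E·α·ΔT = 158.0 MPa ⇒ ΔT = 158.0 / (71.71×10³ × 23.4×10⁻⁶) = 94.16 K.
T = 15.6 + 94.16 = 109.8 °C.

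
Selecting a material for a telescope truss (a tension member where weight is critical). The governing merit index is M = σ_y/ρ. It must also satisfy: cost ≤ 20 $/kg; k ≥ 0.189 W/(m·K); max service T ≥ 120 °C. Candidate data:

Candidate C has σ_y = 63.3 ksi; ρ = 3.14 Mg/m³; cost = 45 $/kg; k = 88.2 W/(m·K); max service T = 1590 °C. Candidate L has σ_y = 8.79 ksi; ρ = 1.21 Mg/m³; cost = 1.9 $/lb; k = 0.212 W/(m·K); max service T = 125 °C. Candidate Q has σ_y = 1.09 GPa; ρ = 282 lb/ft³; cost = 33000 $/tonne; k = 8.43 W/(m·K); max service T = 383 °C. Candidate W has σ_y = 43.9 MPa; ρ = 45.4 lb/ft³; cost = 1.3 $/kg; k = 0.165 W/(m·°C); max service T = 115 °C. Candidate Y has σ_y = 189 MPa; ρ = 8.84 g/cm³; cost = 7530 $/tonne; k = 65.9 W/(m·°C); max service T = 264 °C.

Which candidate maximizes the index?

Screen on constraints: cost ≤ 20 $/kg; k ≥ 0.189 W/(m·K); max service T ≥ 120 °C. Survivors: candidate L, candidate Y.
Convert each candidate to consistent units, then evaluate M:
  candidate L: σ_y = 60.60 MPa, ρ = 1210 kg/m³
  candidate Y: σ_y = 189.0 MPa, ρ = 8840 kg/m³
  candidate L: M = 50.1 kN·m/kg
  candidate Y: M = 21.4 kN·m/kg
Candidate L has the largest M.

candidate L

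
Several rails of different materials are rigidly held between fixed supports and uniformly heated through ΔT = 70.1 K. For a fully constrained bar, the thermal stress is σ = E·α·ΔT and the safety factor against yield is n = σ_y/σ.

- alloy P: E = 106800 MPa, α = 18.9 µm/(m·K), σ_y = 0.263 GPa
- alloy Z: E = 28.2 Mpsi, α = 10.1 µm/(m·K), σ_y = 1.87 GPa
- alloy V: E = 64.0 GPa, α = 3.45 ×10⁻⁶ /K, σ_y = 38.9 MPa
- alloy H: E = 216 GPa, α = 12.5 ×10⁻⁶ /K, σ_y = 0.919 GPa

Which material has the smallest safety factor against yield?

Converting E to GPa, α to ×10⁻⁶/K, σ_y to MPa, then σ and n for each:
  alloy P: E = 106.8, α = 18.9, σ_y = 263.0 → σ = 141 MPa, n = 1.86
  alloy Z: E = 194.4, α = 10.1, σ_y = 1870 → σ = 138 MPa, n = 13.6
  alloy V: E = 64.00, α = 3.45, σ_y = 38.90 → σ = 15.5 MPa, n = 2.51
  alloy H: E = 216.0, α = 12.5, σ_y = 919.0 → σ = 189 MPa, n = 4.86
The minimum is alloy P at n = 1.86.

alloy P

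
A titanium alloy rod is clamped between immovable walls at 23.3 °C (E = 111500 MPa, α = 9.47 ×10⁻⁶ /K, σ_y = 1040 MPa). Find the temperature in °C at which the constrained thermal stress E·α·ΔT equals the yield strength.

1010 °C

E = 111500 MPa = 111.5 GPa.
E·α·ΔT = 1040 MPa ⇒ ΔT = 1040 / (111.5×10³ × 9.47×10⁻⁶) = 984.9 K.
T = 23.3 + 984.9 = 1008 °C.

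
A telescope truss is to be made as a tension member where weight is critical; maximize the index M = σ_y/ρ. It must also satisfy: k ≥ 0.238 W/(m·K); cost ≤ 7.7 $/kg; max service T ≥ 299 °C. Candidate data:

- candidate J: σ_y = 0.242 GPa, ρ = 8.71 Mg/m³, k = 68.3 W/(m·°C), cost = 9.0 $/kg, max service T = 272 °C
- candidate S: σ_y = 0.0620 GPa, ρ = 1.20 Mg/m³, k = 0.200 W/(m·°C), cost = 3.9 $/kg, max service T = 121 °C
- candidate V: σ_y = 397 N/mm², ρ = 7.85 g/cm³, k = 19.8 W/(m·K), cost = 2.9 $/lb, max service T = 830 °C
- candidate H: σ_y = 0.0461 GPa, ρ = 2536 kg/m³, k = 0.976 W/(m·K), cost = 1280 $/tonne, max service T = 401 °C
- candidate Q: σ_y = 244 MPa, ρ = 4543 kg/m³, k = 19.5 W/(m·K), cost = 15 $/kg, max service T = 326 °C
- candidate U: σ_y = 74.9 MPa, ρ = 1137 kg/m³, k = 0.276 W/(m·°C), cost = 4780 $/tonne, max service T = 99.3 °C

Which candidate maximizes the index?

candidate V

Screen on constraints: k ≥ 0.238 W/(m·K); cost ≤ 7.7 $/kg; max service T ≥ 299 °C. Survivors: candidate V, candidate H.
After converting to SI:
  candidate V: σ_y = 397.0 MPa, ρ = 7850 kg/m³
  candidate H: σ_y = 46.10 MPa, ρ = 2536 kg/m³
  candidate V: M = 50.6 kN·m/kg
  candidate H: M = 18.2 kN·m/kg
The maximum is for candidate V.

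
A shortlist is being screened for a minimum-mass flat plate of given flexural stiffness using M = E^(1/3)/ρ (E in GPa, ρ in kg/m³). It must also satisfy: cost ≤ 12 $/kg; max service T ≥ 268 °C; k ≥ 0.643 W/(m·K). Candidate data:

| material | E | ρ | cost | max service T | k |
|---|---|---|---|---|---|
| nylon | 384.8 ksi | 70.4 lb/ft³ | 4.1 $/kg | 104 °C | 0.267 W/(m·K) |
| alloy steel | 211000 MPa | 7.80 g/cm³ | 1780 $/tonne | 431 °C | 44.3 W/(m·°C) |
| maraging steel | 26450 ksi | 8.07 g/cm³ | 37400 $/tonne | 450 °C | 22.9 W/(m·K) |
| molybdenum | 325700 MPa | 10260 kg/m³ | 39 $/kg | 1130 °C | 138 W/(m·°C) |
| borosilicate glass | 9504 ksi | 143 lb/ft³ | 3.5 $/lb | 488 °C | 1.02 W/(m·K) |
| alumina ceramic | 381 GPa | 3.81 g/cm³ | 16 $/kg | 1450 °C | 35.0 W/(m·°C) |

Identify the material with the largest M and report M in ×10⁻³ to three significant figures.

Screen on constraints: cost ≤ 12 $/kg; max service T ≥ 268 °C; k ≥ 0.643 W/(m·K). Survivors: alloy steel, borosilicate glass.
Normalizing units and computing the index:
  alloy steel: E = 211.0 GPa, ρ = 7800 kg/m³
  borosilicate glass: E = 65.53 GPa, ρ = 2291 kg/m³
  borosilicate glass: M = 1.76×10⁻³
  alloy steel: M = 0.763×10⁻³
Highest index: borosilicate glass.

borosilicate glass, M = 1.76×10⁻³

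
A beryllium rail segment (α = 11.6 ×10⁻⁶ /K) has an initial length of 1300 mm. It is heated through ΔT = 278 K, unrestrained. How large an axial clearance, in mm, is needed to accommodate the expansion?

4.19 mm

ΔL = α·L₀·ΔT = 11.6×10⁻⁶ × 1300 mm × 278.0 K = 4.19 mm.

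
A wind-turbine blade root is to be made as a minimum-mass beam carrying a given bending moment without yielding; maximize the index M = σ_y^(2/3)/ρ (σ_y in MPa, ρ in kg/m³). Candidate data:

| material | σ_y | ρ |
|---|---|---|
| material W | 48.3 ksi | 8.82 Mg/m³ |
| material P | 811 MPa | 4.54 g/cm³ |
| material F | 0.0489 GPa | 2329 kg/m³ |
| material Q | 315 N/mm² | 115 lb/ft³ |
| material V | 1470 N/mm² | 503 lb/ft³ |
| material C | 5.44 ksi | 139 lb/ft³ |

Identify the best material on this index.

material Q

Putting every candidate on a common basis:
  material W: σ_y = 333.0 MPa, ρ = 8820 kg/m³
  material P: σ_y = 811.0 MPa, ρ = 4540 kg/m³
  material F: σ_y = 48.90 MPa, ρ = 2329 kg/m³
  material Q: σ_y = 315.0 MPa, ρ = 1842 kg/m³
  material V: σ_y = 1470 MPa, ρ = 8057 kg/m³
  material C: σ_y = 37.51 MPa, ρ = 2227 kg/m³
  material Q: M = 25.1×10⁻³
  material P: M = 19.2×10⁻³
  material V: M = 16.0×10⁻³
  material F: M = 5.74×10⁻³
  material W: M = 5.45×10⁻³
  material C: M = 5.03×10⁻³
Material Q has the largest M.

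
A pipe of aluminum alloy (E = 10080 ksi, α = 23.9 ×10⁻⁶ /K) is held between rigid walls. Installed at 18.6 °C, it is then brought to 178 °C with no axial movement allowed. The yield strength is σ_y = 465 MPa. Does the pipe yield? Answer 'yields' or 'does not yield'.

E = 10080 ksi = 69.50 GPa.
ΔT = 159.4 K. Constrained thermal stress σ = E·α·ΔT = 69.50×10³ MPa × 23.9×10⁻⁶ × 159.4 = 265 MPa (compressive).
Compare to σ_y = 465 MPa: σ < σ_y, so it does not yield.

does not yield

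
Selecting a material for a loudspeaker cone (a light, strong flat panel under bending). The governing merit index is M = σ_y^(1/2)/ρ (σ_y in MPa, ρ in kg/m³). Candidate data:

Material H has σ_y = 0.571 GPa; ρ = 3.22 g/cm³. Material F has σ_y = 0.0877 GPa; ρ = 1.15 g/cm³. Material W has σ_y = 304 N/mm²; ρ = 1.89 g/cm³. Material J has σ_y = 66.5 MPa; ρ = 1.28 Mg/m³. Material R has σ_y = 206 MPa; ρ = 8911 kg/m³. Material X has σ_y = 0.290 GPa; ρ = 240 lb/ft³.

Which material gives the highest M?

After converting to SI:
  material H: σ_y = 571.0 MPa, ρ = 3220 kg/m³
  material F: σ_y = 87.70 MPa, ρ = 1150 kg/m³
  material W: σ_y = 304.0 MPa, ρ = 1890 kg/m³
  material J: σ_y = 66.50 MPa, ρ = 1280 kg/m³
  material R: σ_y = 206.0 MPa, ρ = 8911 kg/m³
  material X: σ_y = 290.0 MPa, ρ = 3844 kg/m³
  material W: M = 9.23×10⁻³
  material F: M = 8.14×10⁻³
  material H: M = 7.42×10⁻³
  material J: M = 6.37×10⁻³
  material X: M = 4.43×10⁻³
  material R: M = 1.61×10⁻³
The maximum is for material W.

material W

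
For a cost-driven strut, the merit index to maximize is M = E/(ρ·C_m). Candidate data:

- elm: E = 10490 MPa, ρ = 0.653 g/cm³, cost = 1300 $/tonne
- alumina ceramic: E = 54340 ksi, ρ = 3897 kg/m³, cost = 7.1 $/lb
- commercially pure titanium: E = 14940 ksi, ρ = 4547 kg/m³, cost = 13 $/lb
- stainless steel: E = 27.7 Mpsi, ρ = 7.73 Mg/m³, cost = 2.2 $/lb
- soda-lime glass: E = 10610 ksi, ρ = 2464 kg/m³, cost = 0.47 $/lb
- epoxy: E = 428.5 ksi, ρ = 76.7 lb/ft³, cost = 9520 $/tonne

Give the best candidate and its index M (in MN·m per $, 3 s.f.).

In SI units:
  elm: E = 10.49 GPa, ρ = 653.0 kg/m³, cost = 1.300 $/kg
  alumina ceramic: E = 374.7 GPa, ρ = 3897 kg/m³, cost = 15.65 $/kg
  commercially pure titanium: E = 103.0 GPa, ρ = 4547 kg/m³, cost = 28.66 $/kg
  stainless steel: E = 191.0 GPa, ρ = 7730 kg/m³, cost = 4.850 $/kg
  soda-lime glass: E = 73.15 GPa, ρ = 2464 kg/m³, cost = 1.036 $/kg
  epoxy: E = 2.954 GPa, ρ = 1229 kg/m³, cost = 9.520 $/kg
  soda-lime glass: M = 28.7 MN·m per $
  elm: M = 12.4 MN·m per $
  alumina ceramic: M = 6.14 MN·m per $
  stainless steel: M = 5.09 MN·m per $
  commercially pure titanium: M = 0.790 MN·m per $
  epoxy: M = 0.253 MN·m per $
The maximum is for soda-lime glass.

soda-lime glass, M = 28.7 MN·m per $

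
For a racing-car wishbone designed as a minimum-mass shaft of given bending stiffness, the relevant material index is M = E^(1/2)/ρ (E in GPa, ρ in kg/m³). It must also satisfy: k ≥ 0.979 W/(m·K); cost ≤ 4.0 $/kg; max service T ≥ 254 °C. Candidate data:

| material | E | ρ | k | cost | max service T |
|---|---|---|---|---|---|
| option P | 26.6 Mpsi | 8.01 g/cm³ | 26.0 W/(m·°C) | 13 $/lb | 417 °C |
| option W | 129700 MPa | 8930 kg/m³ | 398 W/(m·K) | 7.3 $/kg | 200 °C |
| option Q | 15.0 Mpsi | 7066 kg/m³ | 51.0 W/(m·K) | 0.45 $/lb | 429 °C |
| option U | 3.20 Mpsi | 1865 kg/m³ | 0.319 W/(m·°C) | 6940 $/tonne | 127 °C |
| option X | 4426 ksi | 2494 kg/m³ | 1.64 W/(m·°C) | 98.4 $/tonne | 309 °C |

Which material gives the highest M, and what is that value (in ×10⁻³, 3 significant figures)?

option X, M = 2.21×10⁻³

Screen on constraints: k ≥ 0.979 W/(m·K); cost ≤ 4.0 $/kg; max service T ≥ 254 °C. Survivors: option Q, option X.
Normalizing units and computing the index:
  option Q: E = 103.4 GPa, ρ = 7066 kg/m³
  option X: E = 30.52 GPa, ρ = 2494 kg/m³
  option X: M = 2.21×10⁻³
  option Q: M = 1.44×10⁻³
Option X ranks first.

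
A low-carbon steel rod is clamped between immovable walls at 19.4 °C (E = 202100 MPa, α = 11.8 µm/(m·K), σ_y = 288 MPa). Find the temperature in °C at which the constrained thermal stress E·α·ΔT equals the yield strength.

140 °C

E = 202100 MPa = 202.1 GPa.
E·α·ΔT = 288.0 MPa ⇒ ΔT = 288.0 / (202.1×10³ × 11.8×10⁻⁶) = 120.8 K.
T = 19.4 + 120.8 = 140.2 °C.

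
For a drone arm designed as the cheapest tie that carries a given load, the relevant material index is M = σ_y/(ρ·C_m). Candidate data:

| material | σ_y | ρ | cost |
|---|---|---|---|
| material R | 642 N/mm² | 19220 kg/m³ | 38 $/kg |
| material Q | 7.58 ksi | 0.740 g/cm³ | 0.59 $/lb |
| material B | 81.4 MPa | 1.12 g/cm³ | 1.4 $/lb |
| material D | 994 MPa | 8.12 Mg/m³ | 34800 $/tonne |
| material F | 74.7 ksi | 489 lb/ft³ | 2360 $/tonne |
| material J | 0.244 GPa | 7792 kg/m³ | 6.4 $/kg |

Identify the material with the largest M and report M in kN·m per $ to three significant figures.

Normalizing units and computing the index:
  material R: σ_y = 642.0 MPa, ρ = 19220 kg/m³, cost = 38.00 $/kg
  material Q: σ_y = 52.26 MPa, ρ = 740.0 kg/m³, cost = 1.301 $/kg
  material B: σ_y = 81.40 MPa, ρ = 1120 kg/m³, cost = 3.086 $/kg
  material D: σ_y = 994.0 MPa, ρ = 8120 kg/m³, cost = 34.80 $/kg
  material F: σ_y = 515.0 MPa, ρ = 7833 kg/m³, cost = 2.360 $/kg
  material J: σ_y = 244.0 MPa, ρ = 7792 kg/m³, cost = 6.400 $/kg
  material Q: M = 54.3 kN·m per $
  material F: M = 27.9 kN·m per $
  material B: M = 23.5 kN·m per $
  material J: M = 4.89 kN·m per $
  material D: M = 3.52 kN·m per $
  material R: M = 0.879 kN·m per $
Highest index: material Q.

material Q, M = 54.3 kN·m per $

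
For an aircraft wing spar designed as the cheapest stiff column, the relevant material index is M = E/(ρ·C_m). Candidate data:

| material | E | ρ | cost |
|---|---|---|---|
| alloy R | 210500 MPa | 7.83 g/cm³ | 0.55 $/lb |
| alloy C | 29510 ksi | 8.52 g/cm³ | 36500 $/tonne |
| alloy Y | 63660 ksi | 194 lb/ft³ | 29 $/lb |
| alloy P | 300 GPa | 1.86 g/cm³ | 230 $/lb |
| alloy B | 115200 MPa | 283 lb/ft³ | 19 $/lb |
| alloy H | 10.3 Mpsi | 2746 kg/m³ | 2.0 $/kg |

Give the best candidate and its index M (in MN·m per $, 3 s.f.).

After converting to SI:
  alloy R: E = 210.5 GPa, ρ = 7830 kg/m³, cost = 1.213 $/kg
  alloy C: E = 203.5 GPa, ρ = 8520 kg/m³, cost = 36.50 $/kg
  alloy Y: E = 438.9 GPa, ρ = 3108 kg/m³, cost = 63.93 $/kg
  alloy P: E = 300.0 GPa, ρ = 1860 kg/m³, cost = 507.1 $/kg
  alloy B: E = 115.2 GPa, ρ = 4533 kg/m³, cost = 41.89 $/kg
  alloy H: E = 71.02 GPa, ρ = 2746 kg/m³, cost = 2.000 $/kg
  alloy R: M = 22.2 MN·m per $
  alloy H: M = 12.9 MN·m per $
  alloy Y: M = 2.21 MN·m per $
  alloy C: M = 0.654 MN·m per $
  alloy B: M = 0.607 MN·m per $
  alloy P: M = 0.318 MN·m per $
Alloy R ranks first.

alloy R, M = 22.2 MN·m per $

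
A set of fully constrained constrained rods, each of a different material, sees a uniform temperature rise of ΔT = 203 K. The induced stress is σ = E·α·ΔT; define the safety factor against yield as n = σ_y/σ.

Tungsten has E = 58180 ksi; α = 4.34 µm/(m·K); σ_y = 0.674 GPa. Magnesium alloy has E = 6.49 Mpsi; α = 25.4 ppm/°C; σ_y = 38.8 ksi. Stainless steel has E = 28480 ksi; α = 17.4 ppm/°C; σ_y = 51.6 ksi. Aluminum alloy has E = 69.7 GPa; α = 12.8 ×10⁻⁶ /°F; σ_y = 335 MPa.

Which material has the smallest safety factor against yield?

Converting E to GPa, α to ×10⁻⁶/K, σ_y to MPa, then σ and n for each:
  tungsten: E = 401.1, α = 4.34, σ_y = 674.0 → σ = 353 MPa, n = 1.91
  magnesium alloy: E = 44.75, α = 25.4, σ_y = 267.5 → σ = 231 MPa, n = 1.16
  stainless steel: E = 196.4, α = 17.4, σ_y = 355.8 → σ = 694 MPa, n = 0.513
  aluminum alloy: E = 69.70, α = 23.0, σ_y = 335.0 → σ = 326 MPa, n = 1.03
Stainless steel has the lowest safety factor, n = 0.513.

stainless steel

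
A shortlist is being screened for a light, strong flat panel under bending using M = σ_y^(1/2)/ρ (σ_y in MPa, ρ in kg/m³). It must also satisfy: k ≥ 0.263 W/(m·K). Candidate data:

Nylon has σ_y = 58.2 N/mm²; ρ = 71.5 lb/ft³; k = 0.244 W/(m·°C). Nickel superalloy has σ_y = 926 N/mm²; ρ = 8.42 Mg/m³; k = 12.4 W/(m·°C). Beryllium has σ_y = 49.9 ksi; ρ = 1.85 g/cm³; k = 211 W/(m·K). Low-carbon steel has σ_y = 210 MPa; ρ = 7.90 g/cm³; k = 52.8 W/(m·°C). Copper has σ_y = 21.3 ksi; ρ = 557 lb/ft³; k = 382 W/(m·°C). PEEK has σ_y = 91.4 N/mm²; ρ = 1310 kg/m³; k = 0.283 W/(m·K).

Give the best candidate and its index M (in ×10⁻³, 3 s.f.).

beryllium, M = 10.0×10⁻³

Screen on constraints: k ≥ 0.263 W/(m·K). Survivors: nickel superalloy, beryllium, low-carbon steel, copper, PEEK.
After converting to SI:
  nickel superalloy: σ_y = 926.0 MPa, ρ = 8420 kg/m³
  beryllium: σ_y = 344.0 MPa, ρ = 1850 kg/m³
  low-carbon steel: σ_y = 210.0 MPa, ρ = 7900 kg/m³
  copper: σ_y = 146.9 MPa, ρ = 8922 kg/m³
  PEEK: σ_y = 91.40 MPa, ρ = 1310 kg/m³
  beryllium: M = 10.0×10⁻³
  PEEK: M = 7.30×10⁻³
  nickel superalloy: M = 3.61×10⁻³
  low-carbon steel: M = 1.83×10⁻³
  copper: M = 1.36×10⁻³
Beryllium ranks first.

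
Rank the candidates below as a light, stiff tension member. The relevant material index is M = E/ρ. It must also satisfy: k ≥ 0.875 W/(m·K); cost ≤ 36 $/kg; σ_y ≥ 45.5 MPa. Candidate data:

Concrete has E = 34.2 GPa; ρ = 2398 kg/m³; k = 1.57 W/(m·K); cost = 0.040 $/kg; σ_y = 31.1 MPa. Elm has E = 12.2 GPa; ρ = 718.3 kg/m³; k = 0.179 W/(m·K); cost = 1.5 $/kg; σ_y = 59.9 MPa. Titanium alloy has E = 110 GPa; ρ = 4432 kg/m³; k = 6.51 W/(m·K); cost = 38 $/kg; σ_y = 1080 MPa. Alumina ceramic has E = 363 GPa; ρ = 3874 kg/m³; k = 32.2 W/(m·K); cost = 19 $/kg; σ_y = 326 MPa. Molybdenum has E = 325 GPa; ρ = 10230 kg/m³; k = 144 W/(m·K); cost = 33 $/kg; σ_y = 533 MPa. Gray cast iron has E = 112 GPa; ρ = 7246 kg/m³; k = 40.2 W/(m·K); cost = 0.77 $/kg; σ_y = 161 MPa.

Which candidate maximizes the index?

Screen on constraints: k ≥ 0.875 W/(m·K); cost ≤ 36 $/kg; σ_y ≥ 45.5 MPa. Survivors: alumina ceramic, molybdenum, gray cast iron.
Evaluate M for each candidate:
  alumina ceramic: M = 93.7 MN·m/kg
  molybdenum: M = 31.8 MN·m/kg
  gray cast iron: M = 15.5 MN·m/kg
Alumina ceramic ranks first.

alumina ceramic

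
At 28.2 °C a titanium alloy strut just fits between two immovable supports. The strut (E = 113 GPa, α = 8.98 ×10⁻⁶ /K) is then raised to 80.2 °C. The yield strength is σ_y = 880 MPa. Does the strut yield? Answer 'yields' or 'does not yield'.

does not yield

ΔT = 52.00 K. Constrained thermal stress σ = E·α·ΔT = 113.0×10³ MPa × 8.98×10⁻⁶ × 52.00 = 52.8 MPa (compressive).
Compare to σ_y = 880 MPa: σ < σ_y, so it does not yield.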